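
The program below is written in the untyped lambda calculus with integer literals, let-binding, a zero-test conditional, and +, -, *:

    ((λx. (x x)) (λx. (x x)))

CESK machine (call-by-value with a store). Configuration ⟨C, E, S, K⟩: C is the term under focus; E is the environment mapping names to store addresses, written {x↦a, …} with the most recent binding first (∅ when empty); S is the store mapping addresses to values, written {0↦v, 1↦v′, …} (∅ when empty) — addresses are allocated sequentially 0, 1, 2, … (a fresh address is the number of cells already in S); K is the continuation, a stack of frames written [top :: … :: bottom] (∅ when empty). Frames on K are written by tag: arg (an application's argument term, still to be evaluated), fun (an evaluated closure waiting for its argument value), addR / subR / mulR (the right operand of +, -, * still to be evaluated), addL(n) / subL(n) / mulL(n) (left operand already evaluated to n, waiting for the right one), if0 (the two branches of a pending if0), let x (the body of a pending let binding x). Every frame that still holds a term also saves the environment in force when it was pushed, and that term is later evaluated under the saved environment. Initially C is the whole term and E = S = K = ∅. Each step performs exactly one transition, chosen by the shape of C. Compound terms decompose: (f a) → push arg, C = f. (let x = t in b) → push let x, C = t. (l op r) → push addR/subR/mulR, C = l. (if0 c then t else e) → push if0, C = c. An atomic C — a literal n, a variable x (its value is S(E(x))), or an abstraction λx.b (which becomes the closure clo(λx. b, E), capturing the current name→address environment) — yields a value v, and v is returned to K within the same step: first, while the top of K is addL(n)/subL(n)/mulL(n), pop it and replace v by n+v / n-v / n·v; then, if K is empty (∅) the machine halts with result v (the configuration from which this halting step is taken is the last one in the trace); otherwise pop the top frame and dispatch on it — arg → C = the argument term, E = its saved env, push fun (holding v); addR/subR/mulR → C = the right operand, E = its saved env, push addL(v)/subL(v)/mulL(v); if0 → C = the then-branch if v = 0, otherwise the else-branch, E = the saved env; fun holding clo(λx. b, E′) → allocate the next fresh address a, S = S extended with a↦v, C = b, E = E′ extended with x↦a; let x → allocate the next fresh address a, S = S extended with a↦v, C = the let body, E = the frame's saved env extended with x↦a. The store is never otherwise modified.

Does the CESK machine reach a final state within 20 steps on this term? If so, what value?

[0] [C=((λx. (x x)) (λx. (x x))) | E=∅ | S=∅ | K=∅]
[1] [C=(λx. (x x)) | E=∅ | S=∅ | K=[arg]]
[2] [C=(λx. (x x)) | E=∅ | S=∅ | K=[fun]]
[3] [C=(x x) | E={x↦0} | S={0↦clo(λx. (x x), ∅)} | K=∅]
[4] [C=x | E={x↦0} | S={0↦clo(λx. (x x), ∅)} | K=[arg]]
[5] [C=x | E={x↦0} | S={0↦clo(λx. (x x), ∅)} | K=[fun]]
[6] [C=(x x) | E={x↦1} | S={0↦clo(λx. (x x), ∅), 1↦clo(λx. (x x), ∅)} | K=∅]
[7] [C=x | E={x↦1} | S={0↦clo(λx. (x x), ∅), 1↦clo(λx. (x x), ∅)} | K=[arg]]
[8] [C=x | E={x↦1} | S={0↦clo(λx. (x x), ∅), 1↦clo(λx. (x x), ∅)} | K=[fun]]
[9] [C=(x x) | E={x↦2} | S={0↦clo(λx. (x x), ∅), 1↦clo(λx. (x x), ∅), 2↦clo(λx. (x x), ∅)} | K=∅]
[10] [C=x | E={x↦2} | S={0↦clo(λx. (x x), ∅), 1↦clo(λx. (x x), ∅), 2↦clo(λx. (x x), ∅)} | K=[arg]]
[11] [C=x | E={x↦2} | S={0↦clo(λx. (x x), ∅), 1↦clo(λx. (x x), ∅), 2↦clo(λx. (x x), ∅)} | K=[fun]]
[12] [C=(x x) | E={x↦3} | S={0↦clo(λx. (x x), ∅), 1↦clo(λx. (x x), ∅), 2↦clo(λx. (x x), ∅), 3↦clo(λx. (x x), ∅)} | K=∅]
[13] [C=x | E={x↦3} | S={0↦clo(λx. (x x), ∅), 1↦clo(λx. (x x), ∅), 2↦clo(λx. (x x), ∅), 3↦clo(λx. (x x), ∅)} | K=[arg]]
[14] [C=x | E={x↦3} | S={0↦clo(λx. (x x), ∅), 1↦clo(λx. (x x), ∅), 2↦clo(λx. (x x), ∅), 3↦clo(λx. (x x), ∅)} | K=[fun]]
[15] [C=(x x) | E={x↦4} | S={0↦clo(λx. (x x), ∅), 1↦clo(λx. (x x), ∅), 2↦clo(λx. (x x), ∅), 3↦clo(λx. (x x), ∅), 4↦clo(λx. (x x), ∅)} | K=∅]
[16] [C=x | E={x↦4} | S={0↦clo(λx. (x x), ∅), 1↦clo(λx. (x x), ∅), 2↦clo(λx. (x x), ∅), 3↦clo(λx. (x x), ∅), 4↦clo(λx. (x x), ∅)} | K=[arg]]
[17] [C=x | E={x↦4} | S={0↦clo(λx. (x x), ∅), 1↦clo(λx. (x x), ∅), 2↦clo(λx. (x x), ∅), 3↦clo(λx. (x x), ∅), 4↦clo(λx. (x x), ∅)} | K=[fun]]
[18] [C=(x x) | E={x↦5} | S={0↦clo(λx. (x x), ∅), 1↦clo(λx. (x x), ∅), 2↦clo(λx. (x x), ∅), 3↦clo(λx. (x x), ∅), 4↦clo(λx. (x x), ∅), 5↦clo(λx. (x x), ∅)} | K=∅]
[19] [C=x | E={x↦5} | S={0↦clo(λx. (x x), ∅), 1↦clo(λx. (x x), ∅), 2↦clo(λx. (x x), ∅), 3↦clo(λx. (x x), ∅), 4↦clo(λx. (x x), ∅), 5↦clo(λx. (x x), ∅)} | K=[arg]]
[20] [C=x | E={x↦5} | S={0↦clo(λx. (x x), ∅), 1↦clo(λx. (x x), ∅), 2↦clo(λx. (x x), ∅), 3↦clo(λx. (x x), ∅), 4↦clo(λx. (x x), ∅), 5↦clo(λx. (x x), ∅)} | K=[fun]]
→ 20 transitions taken and the configuration is still not final: no result within 20 steps

Answer: DIVERGES (no final state within 20 steps)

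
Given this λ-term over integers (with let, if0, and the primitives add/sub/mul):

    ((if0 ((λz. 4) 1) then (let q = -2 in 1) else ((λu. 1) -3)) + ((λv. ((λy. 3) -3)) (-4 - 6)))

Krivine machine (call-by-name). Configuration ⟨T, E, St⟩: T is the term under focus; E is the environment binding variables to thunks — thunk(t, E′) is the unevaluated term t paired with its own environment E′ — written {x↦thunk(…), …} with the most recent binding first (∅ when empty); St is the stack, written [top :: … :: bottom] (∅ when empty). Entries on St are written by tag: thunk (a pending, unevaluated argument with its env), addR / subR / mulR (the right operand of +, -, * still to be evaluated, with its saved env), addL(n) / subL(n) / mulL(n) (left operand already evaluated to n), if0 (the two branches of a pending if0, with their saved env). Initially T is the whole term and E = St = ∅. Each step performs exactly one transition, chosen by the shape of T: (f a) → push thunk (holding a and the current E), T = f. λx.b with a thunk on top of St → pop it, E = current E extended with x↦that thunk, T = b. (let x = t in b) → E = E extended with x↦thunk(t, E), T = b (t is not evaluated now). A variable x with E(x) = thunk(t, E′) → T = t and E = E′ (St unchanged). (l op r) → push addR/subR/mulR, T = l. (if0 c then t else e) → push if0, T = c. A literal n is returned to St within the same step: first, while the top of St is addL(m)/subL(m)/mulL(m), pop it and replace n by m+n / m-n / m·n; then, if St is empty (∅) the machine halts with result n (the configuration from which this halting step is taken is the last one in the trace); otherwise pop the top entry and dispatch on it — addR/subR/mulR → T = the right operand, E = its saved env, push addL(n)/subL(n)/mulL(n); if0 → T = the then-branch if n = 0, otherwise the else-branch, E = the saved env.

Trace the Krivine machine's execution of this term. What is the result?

step 0: ⟨T=((if0 ((λz. 4) 1) then (let q = -2 in 1) else ((λu. 1) -3)) + ((λv. ((λy. 3) -3)) (-4 - 6))); E=∅; St=∅⟩
step 1: ⟨T=(if0 ((λz. 4) 1) then (let q = -2 in 1) else ((λu. 1) -3)); E=∅; St=[addR]⟩
step 2: ⟨T=((λz. 4) 1); E=∅; St=[if0 :: addR]⟩
step 3: ⟨T=(λz. 4); E=∅; St=[thunk :: if0 :: addR]⟩
step 4: ⟨T=4; E={z↦thunk(1, ∅)}; St=[if0 :: addR]⟩
step 5: ⟨T=((λu. 1) -3); E=∅; St=[addR]⟩
step 6: ⟨T=(λu. 1); E=∅; St=[thunk :: addR]⟩
step 7: ⟨T=1; E={u↦thunk(-3, ∅)}; St=[addR]⟩
step 8: ⟨T=((λv. ((λy. 3) -3)) (-4 - 6)); E=∅; St=[addL(1)]⟩
step 9: ⟨T=(λv. ((λy. 3) -3)); E=∅; St=[thunk :: addL(1)]⟩
step 10: ⟨T=((λy. 3) -3); E={v↦thunk((-4 - 6), ∅)}; St=[addL(1)]⟩
step 11: ⟨T=(λy. 3); E={v↦thunk((-4 - 6), ∅)}; St=[thunk :: addL(1)]⟩
step 12: ⟨T=3; E={y↦thunk(-3, {v↦thunk((-4 - 6), ∅)}), v↦thunk((-4 - 6), ∅)}; St=[addL(1)]⟩
→ final value 4

Answer: 4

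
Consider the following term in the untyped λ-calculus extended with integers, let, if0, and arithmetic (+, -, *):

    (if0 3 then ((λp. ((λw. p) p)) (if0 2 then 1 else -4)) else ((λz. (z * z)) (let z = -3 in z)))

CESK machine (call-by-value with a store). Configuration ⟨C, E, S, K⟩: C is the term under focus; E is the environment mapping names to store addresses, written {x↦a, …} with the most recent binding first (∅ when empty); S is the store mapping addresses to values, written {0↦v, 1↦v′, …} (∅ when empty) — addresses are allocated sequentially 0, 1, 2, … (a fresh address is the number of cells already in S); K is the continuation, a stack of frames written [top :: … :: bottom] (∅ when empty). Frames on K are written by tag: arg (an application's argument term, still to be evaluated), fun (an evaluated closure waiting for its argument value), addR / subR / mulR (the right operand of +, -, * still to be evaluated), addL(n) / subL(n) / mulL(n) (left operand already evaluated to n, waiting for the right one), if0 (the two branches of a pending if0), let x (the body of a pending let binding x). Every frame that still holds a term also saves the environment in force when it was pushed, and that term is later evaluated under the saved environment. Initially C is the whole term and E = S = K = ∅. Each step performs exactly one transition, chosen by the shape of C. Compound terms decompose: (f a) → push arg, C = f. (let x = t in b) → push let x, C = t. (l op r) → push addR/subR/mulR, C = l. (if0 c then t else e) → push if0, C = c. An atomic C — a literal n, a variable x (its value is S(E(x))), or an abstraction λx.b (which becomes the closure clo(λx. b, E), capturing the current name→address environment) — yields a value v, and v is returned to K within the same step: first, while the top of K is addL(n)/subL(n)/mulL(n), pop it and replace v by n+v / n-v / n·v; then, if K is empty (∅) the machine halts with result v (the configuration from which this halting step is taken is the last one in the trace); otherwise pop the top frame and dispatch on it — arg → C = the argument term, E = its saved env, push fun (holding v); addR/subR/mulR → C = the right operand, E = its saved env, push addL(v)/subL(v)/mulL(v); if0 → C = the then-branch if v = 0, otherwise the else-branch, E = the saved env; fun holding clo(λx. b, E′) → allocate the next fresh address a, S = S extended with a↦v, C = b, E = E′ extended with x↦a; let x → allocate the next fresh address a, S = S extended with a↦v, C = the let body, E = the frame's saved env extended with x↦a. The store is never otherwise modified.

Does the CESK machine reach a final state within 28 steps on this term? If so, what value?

t=0: ⟨C=(if0 3 then ((λp. ((λw. p) p)) (if0 2 then 1 else -4)) else ((λz. (z * z)) (let z = -3 in z))); E=∅; S=∅; K=∅⟩
t=1: ⟨C=3; E=∅; S=∅; K=[if0]⟩
t=2: ⟨C=((λz. (z * z)) (let z = -3 in z)); E=∅; S=∅; K=∅⟩
t=3: ⟨C=(λz. (z * z)); E=∅; S=∅; K=[arg]⟩
t=4: ⟨C=(let z = -3 in z); E=∅; S=∅; K=[fun]⟩
t=5: ⟨C=-3; E=∅; S=∅; K=[let z :: fun]⟩
t=6: ⟨C=z; E={z↦0}; S={0↦-3}; K=[fun]⟩
t=7: ⟨C=(z * z); E={z↦1}; S={0↦-3, 1↦-3}; K=∅⟩
t=8: ⟨C=z; E={z↦1}; S={0↦-3, 1↦-3}; K=[mulR]⟩
t=9: ⟨C=z; E={z↦1}; S={0↦-3, 1↦-3}; K=[mulL(-3)]⟩
→ final value 9

Answer: 9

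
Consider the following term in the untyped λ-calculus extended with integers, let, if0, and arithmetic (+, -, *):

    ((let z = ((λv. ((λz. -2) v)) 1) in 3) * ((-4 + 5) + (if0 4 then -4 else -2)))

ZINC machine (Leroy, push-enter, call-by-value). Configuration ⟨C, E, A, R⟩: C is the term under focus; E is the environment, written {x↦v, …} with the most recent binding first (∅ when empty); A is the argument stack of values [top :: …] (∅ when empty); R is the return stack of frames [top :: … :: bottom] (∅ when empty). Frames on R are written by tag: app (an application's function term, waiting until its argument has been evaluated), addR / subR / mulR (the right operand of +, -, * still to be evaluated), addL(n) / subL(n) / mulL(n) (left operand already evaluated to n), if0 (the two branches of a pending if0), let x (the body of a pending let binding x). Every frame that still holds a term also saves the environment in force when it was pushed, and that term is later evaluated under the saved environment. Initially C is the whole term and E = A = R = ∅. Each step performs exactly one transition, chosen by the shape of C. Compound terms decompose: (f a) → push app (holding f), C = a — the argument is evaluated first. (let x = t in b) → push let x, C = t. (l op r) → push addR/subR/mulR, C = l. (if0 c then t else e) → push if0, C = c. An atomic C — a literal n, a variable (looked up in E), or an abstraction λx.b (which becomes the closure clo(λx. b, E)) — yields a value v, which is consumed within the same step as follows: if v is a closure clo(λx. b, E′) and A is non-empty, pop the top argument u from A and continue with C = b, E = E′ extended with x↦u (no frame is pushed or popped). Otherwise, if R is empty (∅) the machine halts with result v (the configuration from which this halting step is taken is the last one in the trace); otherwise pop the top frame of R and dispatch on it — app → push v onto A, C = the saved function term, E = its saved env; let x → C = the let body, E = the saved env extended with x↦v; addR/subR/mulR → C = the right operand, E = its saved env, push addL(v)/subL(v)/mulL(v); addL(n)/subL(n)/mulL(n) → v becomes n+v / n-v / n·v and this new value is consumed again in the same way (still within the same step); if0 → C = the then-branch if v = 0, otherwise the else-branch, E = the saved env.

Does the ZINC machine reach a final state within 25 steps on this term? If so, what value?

Answer: -3

Machine steps:
t=0: [C=((let z = ((λv. ((λz. -2) v)) 1) in 3) * ((-4 + 5) + (if0 4 then -4 else -2))) | E=∅ | A=∅ | R=∅]
t=1: [C=(let z = ((λv. ((λz. -2) v)) 1) in 3) | E=∅ | A=∅ | R=[mulR]]
t=2: [C=((λv. ((λz. -2) v)) 1) | E=∅ | A=∅ | R=[let z :: mulR]]
t=3: [C=1 | E=∅ | A=∅ | R=[app :: let z :: mulR]]
t=4: [C=(λv. ((λz. -2) v)) | E=∅ | A=[1] | R=[let z :: mulR]]
t=5: [C=((λz. -2) v) | E={v↦1} | A=∅ | R=[let z :: mulR]]
t=6: [C=v | E={v↦1} | A=∅ | R=[app :: let z :: mulR]]
t=7: [C=(λz. -2) | E={v↦1} | A=[1] | R=[let z :: mulR]]
t=8: [C=-2 | E={z↦1, v↦1} | A=∅ | R=[let z :: mulR]]
t=9: [C=3 | E={z↦-2} | A=∅ | R=[mulR]]
t=10: [C=((-4 + 5) + (if0 4 then -4 else -2)) | E=∅ | A=∅ | R=[mulL(3)]]
t=11: [C=(-4 + 5) | E=∅ | A=∅ | R=[addR :: mulL(3)]]
t=12: [C=-4 | E=∅ | A=∅ | R=[addR :: addR :: mulL(3)]]
t=13: [C=5 | E=∅ | A=∅ | R=[addL(-4) :: addR :: mulL(3)]]
t=14: [C=(if0 4 then -4 else -2) | E=∅ | A=∅ | R=[addL(1) :: mulL(3)]]
t=15: [C=4 | E=∅ | A=∅ | R=[if0 :: addL(1) :: mulL(3)]]
t=16: [C=-2 | E=∅ | A=∅ | R=[addL(1) :: mulL(3)]]
→ final value -3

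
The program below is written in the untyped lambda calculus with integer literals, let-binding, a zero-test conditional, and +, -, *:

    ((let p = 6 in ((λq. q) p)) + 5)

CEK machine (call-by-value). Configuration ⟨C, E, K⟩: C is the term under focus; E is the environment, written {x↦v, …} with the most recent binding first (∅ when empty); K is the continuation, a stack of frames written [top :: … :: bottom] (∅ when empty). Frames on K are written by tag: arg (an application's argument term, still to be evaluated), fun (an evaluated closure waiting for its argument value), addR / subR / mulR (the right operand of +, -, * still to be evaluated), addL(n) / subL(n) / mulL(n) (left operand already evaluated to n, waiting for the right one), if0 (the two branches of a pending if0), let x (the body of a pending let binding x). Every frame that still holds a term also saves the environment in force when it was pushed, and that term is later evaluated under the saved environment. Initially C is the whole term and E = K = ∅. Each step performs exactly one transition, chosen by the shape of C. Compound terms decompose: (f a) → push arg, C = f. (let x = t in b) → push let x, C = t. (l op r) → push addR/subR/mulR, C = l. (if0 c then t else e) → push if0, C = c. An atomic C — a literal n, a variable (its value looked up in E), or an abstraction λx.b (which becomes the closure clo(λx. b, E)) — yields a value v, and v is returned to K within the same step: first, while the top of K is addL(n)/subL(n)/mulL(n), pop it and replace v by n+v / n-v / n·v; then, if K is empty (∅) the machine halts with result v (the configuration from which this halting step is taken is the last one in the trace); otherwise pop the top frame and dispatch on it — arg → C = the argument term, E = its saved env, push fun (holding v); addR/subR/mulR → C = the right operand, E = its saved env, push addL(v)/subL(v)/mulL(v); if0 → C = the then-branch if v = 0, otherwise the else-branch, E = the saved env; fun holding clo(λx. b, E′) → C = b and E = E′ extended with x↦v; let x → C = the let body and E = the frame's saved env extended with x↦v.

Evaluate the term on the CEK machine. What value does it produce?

Answer: 11

Machine steps:
t=0: [C=((let p = 6 in ((λq. q) p)) + 5) | E=∅ | K=∅]
t=1: [C=(let p = 6 in ((λq. q) p)) | E=∅ | K=[addR]]
t=2: [C=6 | E=∅ | K=[let p :: addR]]
t=3: [C=((λq. q) p) | E={p↦6} | K=[addR]]
t=4: [C=(λq. q) | E={p↦6} | K=[arg :: addR]]
t=5: [C=p | E={p↦6} | K=[fun :: addR]]
t=6: [C=q | E={q↦6, p↦6} | K=[addR]]
t=7: [C=5 | E=∅ | K=[addL(6)]]
→ final value 11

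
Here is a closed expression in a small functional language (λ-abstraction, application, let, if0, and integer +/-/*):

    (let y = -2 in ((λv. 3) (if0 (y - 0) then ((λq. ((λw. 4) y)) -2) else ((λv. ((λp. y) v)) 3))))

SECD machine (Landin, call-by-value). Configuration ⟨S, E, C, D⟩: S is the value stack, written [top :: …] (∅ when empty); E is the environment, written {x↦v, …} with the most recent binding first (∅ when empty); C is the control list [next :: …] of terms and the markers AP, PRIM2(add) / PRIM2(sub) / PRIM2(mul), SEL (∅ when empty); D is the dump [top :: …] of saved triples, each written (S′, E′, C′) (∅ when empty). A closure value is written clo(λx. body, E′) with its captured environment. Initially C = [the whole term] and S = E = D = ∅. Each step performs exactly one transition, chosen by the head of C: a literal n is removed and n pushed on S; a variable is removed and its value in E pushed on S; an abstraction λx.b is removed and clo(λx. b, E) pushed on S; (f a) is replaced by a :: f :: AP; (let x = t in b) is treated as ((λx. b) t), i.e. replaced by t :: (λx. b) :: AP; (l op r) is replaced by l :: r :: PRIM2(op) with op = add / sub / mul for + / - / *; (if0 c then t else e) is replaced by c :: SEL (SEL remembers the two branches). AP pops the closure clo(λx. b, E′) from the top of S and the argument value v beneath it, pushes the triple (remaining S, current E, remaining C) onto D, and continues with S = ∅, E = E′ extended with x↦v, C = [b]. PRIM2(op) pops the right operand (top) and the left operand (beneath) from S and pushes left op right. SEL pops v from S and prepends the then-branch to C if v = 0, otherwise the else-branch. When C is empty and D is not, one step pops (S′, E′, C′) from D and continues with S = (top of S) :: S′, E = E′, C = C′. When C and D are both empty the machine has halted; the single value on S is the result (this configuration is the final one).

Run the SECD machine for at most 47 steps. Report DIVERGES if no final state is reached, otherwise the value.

0. ⟨S=∅; E=∅; C=[(let y = -2 in ((λv. 3) (if0 (y - 0) then ((λq. ((λw. 4) y)) -2) else ((λv. ((λp. y) v)) 3))))]; D=∅⟩
1. ⟨S=∅; E=∅; C=[-2 :: (λy. ((λv. 3) (if0 (y - 0) then ((λq. ((λw. 4) y)) -2) else ((λv. ((λp. y) v)) 3)))) :: AP]; D=∅⟩
2. ⟨S=[-2]; E=∅; C=[(λy. ((λv. 3) (if0 (y - 0) then ((λq. ((λw. 4) y)) -2) else ((λv. ((λp. y) v)) 3)))) :: AP]; D=∅⟩
3. ⟨S=[clo(λy. ((λv. 3) (if0 (y - 0) then ((λq. ((λw. 4) y)) -2) else ((λv. ((λp. y) v)) 3))), ∅) :: -2]; E=∅; C=[AP]; D=∅⟩
4. ⟨S=∅; E={y↦-2}; C=[((λv. 3) (if0 (y - 0) then ((λq. ((λw. 4) y)) -2) else ((λv. ((λp. y) v)) 3)))]; D=[(∅, ∅, ∅)]⟩
5. ⟨S=∅; E={y↦-2}; C=[(if0 (y - 0) then ((λq. ((λw. 4) y)) -2) else ((λv. ((λp. y) v)) 3)) :: (λv. 3) :: AP]; D=[(∅, ∅, ∅)]⟩
6. ⟨S=∅; E={y↦-2}; C=[(y - 0) :: SEL :: (λv. 3) :: AP]; D=[(∅, ∅, ∅)]⟩
7. ⟨S=∅; E={y↦-2}; C=[y :: 0 :: PRIM2(sub) :: SEL :: (λv. 3) :: AP]; D=[(∅, ∅, ∅)]⟩
8. ⟨S=[-2]; E={y↦-2}; C=[0 :: PRIM2(sub) :: SEL :: (λv. 3) :: AP]; D=[(∅, ∅, ∅)]⟩
9. ⟨S=[0 :: -2]; E={y↦-2}; C=[PRIM2(sub) :: SEL :: (λv. 3) :: AP]; D=[(∅, ∅, ∅)]⟩
10. ⟨S=[-2]; E={y↦-2}; C=[SEL :: (λv. 3) :: AP]; D=[(∅, ∅, ∅)]⟩
11. ⟨S=∅; E={y↦-2}; C=[((λv. ((λp. y) v)) 3) :: (λv. 3) :: AP]; D=[(∅, ∅, ∅)]⟩
12. ⟨S=∅; E={y↦-2}; C=[3 :: (λv. ((λp. y) v)) :: AP :: (λv. 3) :: AP]; D=[(∅, ∅, ∅)]⟩
13. ⟨S=[3]; E={y↦-2}; C=[(λv. ((λp. y) v)) :: AP :: (λv. 3) :: AP]; D=[(∅, ∅, ∅)]⟩
14. ⟨S=[clo(λv. ((λp. y) v), {y↦-2}) :: 3]; E={y↦-2}; C=[AP :: (λv. 3) :: AP]; D=[(∅, ∅, ∅)]⟩
15. ⟨S=∅; E={v↦3, y↦-2}; C=[((λp. y) v)]; D=[(∅, {y↦-2}, [(λv. 3) :: AP]) :: (∅, ∅, ∅)]⟩
16. ⟨S=∅; E={v↦3, y↦-2}; C=[v :: (λp. y) :: AP]; D=[(∅, {y↦-2}, [(λv. 3) :: AP]) :: (∅, ∅, ∅)]⟩
17. ⟨S=[3]; E={v↦3, y↦-2}; C=[(λp. y) :: AP]; D=[(∅, {y↦-2}, [(λv. 3) :: AP]) :: (∅, ∅, ∅)]⟩
18. ⟨S=[clo(λp. y, {v↦3, y↦-2}) :: 3]; E={v↦3, y↦-2}; C=[AP]; D=[(∅, {y↦-2}, [(λv. 3) :: AP]) :: (∅, ∅, ∅)]⟩
19. ⟨S=∅; E={p↦3, v↦3, y↦-2}; C=[y]; D=[(∅, {v↦3, y↦-2}, ∅) :: (∅, {y↦-2}, [(λv. 3) :: AP]) :: (∅, ∅, ∅)]⟩
20. ⟨S=[-2]; E={p↦3, v↦3, y↦-2}; C=∅; D=[(∅, {v↦3, y↦-2}, ∅) :: (∅, {y↦-2}, [(λv. 3) :: AP]) :: (∅, ∅, ∅)]⟩
21. ⟨S=[-2]; E={v↦3, y↦-2}; C=∅; D=[(∅, {y↦-2}, [(λv. 3) :: AP]) :: (∅, ∅, ∅)]⟩
22. ⟨S=[-2]; E={y↦-2}; C=[(λv. 3) :: AP]; D=[(∅, ∅, ∅)]⟩
23. ⟨S=[clo(λv. 3, {y↦-2}) :: -2]; E={y↦-2}; C=[AP]; D=[(∅, ∅, ∅)]⟩
24. ⟨S=∅; E={v↦-2, y↦-2}; C=[3]; D=[(∅, {y↦-2}, ∅) :: (∅, ∅, ∅)]⟩
25. ⟨S=[3]; E={v↦-2, y↦-2}; C=∅; D=[(∅, {y↦-2}, ∅) :: (∅, ∅, ∅)]⟩
26. ⟨S=[3]; E={y↦-2}; C=∅; D=[(∅, ∅, ∅)]⟩
27. ⟨S=[3]; E=∅; C=∅; D=∅⟩
→ final value 3

Answer: 3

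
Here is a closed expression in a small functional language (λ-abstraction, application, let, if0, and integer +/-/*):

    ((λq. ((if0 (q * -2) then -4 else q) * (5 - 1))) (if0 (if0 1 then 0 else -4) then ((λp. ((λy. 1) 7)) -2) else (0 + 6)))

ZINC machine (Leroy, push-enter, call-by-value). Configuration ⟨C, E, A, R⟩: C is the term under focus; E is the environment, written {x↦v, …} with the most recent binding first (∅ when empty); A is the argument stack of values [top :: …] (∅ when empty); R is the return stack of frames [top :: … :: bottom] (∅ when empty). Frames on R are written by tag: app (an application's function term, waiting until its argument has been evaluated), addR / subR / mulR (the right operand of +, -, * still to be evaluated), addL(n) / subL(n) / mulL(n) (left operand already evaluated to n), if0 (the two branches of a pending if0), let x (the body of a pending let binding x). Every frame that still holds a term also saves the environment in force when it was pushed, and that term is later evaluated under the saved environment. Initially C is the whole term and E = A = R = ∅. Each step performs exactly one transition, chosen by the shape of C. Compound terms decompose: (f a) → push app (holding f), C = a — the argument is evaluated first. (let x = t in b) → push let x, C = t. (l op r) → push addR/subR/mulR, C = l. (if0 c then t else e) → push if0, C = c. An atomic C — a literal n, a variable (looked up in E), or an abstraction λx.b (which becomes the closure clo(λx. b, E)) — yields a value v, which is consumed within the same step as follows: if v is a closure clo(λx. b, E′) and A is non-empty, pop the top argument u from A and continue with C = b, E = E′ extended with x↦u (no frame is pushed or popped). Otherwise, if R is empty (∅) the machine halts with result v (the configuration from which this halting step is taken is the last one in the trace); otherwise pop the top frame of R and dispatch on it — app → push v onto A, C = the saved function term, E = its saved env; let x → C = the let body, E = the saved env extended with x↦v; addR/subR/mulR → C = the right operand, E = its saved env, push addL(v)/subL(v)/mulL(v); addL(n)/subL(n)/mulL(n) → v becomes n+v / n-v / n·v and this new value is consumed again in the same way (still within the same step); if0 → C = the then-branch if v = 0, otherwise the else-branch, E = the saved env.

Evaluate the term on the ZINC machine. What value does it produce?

Answer: 24

Execution trace:
[0] <C=((λq. ((if0 (q * -2) then -4 else q) * (5 - 1))) (if0 (if0 1 then 0 else -4) then ((λp. ((λy. 1) 7)) -2) else (0 + 6))), E=∅, A=∅, R=∅>
[1] <C=(if0 (if0 1 then 0 else -4) then ((λp. ((λy. 1) 7)) -2) else (0 + 6)), E=∅, A=∅, R=[app]>
[2] <C=(if0 1 then 0 else -4), E=∅, A=∅, R=[if0 :: app]>
[3] <C=1, E=∅, A=∅, R=[if0 :: if0 :: app]>
[4] <C=-4, E=∅, A=∅, R=[if0 :: app]>
[5] <C=(0 + 6), E=∅, A=∅, R=[app]>
[6] <C=0, E=∅, A=∅, R=[addR :: app]>
[7] <C=6, E=∅, A=∅, R=[addL(0) :: app]>
[8] <C=(λq. ((if0 (q * -2) then -4 else q) * (5 - 1))), E=∅, A=[6], R=∅>
[9] <C=((if0 (q * -2) then -4 else q) * (5 - 1)), E={q↦6}, A=∅, R=∅>
[10] <C=(if0 (q * -2) then -4 else q), E={q↦6}, A=∅, R=[mulR]>
[11] <C=(q * -2), E={q↦6}, A=∅, R=[if0 :: mulR]>
[12] <C=q, E={q↦6}, A=∅, R=[mulR :: if0 :: mulR]>
[13] <C=-2, E={q↦6}, A=∅, R=[mulL(6) :: if0 :: mulR]>
[14] <C=q, E={q↦6}, A=∅, R=[mulR]>
[15] <C=(5 - 1), E={q↦6}, A=∅, R=[mulL(6)]>
[16] <C=5, E={q↦6}, A=∅, R=[subR :: mulL(6)]>
[17] <C=1, E={q↦6}, A=∅, R=[subL(5) :: mulL(6)]>
→ final value 24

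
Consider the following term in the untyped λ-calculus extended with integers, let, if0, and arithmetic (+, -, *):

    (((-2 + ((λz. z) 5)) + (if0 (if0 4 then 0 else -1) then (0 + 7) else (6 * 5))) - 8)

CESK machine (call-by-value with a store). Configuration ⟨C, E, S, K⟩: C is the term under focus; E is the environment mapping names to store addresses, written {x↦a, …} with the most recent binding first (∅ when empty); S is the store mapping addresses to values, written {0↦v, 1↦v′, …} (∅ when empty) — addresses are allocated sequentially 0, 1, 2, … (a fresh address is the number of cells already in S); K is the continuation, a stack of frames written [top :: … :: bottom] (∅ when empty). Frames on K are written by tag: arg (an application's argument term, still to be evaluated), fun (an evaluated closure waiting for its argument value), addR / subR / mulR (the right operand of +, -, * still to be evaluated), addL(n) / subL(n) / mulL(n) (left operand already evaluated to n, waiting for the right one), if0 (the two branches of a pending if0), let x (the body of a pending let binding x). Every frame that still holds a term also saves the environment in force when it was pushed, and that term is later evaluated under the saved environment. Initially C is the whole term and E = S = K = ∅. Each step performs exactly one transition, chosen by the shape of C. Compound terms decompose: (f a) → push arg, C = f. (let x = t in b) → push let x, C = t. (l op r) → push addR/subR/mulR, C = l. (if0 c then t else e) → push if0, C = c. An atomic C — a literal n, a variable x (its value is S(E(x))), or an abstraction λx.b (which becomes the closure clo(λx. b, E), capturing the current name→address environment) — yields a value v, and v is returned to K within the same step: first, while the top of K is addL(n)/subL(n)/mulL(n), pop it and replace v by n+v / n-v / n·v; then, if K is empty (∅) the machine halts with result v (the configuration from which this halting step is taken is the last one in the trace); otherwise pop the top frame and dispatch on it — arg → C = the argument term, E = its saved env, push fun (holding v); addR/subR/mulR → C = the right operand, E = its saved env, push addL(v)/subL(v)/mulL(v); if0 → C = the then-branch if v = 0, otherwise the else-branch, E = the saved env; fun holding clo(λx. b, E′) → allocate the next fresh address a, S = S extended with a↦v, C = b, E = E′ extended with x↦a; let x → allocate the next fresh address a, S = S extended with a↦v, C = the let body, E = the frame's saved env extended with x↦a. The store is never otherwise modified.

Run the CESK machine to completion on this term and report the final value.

Answer: 25

Machine steps:
0. <C=(((-2 + ((λz. z) 5)) + (if0 (if0 4 then 0 else -1) then (0 + 7) else (6 * 5))) - 8), E=∅, S=∅, K=∅>
1. <C=((-2 + ((λz. z) 5)) + (if0 (if0 4 then 0 else -1) then (0 + 7) else (6 * 5))), E=∅, S=∅, K=[subR]>
2. <C=(-2 + ((λz. z) 5)), E=∅, S=∅, K=[addR :: subR]>
3. <C=-2, E=∅, S=∅, K=[addR :: addR :: subR]>
4. <C=((λz. z) 5), E=∅, S=∅, K=[addL(-2) :: addR :: subR]>
5. <C=(λz. z), E=∅, S=∅, K=[arg :: addL(-2) :: addR :: subR]>
6. <C=5, E=∅, S=∅, K=[fun :: addL(-2) :: addR :: subR]>
7. <C=z, E={z↦0}, S={0↦5}, K=[addL(-2) :: addR :: subR]>
8. <C=(if0 (if0 4 then 0 else -1) then (0 + 7) else (6 * 5)), E=∅, S={0↦5}, K=[addL(3) :: subR]>
9. <C=(if0 4 then 0 else -1), E=∅, S={0↦5}, K=[if0 :: addL(3) :: subR]>
10. <C=4, E=∅, S={0↦5}, K=[if0 :: if0 :: addL(3) :: subR]>
11. <C=-1, E=∅, S={0↦5}, K=[if0 :: addL(3) :: subR]>
12. <C=(6 * 5), E=∅, S={0↦5}, K=[addL(3) :: subR]>
13. <C=6, E=∅, S={0↦5}, K=[mulR :: addL(3) :: subR]>
14. <C=5, E=∅, S={0↦5}, K=[mulL(6) :: addL(3) :: subR]>
15. <C=8, E=∅, S={0↦5}, K=[subL(33)]>
→ final value 25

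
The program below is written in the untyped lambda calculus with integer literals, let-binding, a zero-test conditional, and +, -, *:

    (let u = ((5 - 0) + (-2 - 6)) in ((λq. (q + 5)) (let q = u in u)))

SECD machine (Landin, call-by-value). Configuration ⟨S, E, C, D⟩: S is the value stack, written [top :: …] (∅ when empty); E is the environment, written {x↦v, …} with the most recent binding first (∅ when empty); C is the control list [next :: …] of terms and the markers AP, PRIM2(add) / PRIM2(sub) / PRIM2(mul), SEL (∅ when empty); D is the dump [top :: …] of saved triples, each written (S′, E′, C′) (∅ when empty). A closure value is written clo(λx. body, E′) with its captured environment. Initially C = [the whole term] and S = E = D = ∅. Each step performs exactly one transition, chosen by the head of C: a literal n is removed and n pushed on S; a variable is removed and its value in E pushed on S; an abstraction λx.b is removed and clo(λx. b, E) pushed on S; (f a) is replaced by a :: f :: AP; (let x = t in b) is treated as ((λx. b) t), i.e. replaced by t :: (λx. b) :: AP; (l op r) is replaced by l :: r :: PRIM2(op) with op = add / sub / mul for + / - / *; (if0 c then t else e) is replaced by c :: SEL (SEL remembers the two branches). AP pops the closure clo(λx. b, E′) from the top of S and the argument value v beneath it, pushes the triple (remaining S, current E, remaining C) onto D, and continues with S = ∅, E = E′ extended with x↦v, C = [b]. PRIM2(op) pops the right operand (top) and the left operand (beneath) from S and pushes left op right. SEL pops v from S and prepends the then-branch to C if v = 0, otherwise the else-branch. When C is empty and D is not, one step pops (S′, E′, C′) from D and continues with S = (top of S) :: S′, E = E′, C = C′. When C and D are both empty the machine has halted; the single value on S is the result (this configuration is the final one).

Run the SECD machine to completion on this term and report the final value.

t=0: ⟨S=∅; E=∅; C=[(let u = ((5 - 0) + (-2 - 6)) in ((λq. (q + 5)) (let q = u in u)))]; D=∅⟩
t=1: ⟨S=∅; E=∅; C=[((5 - 0) + (-2 - 6)) :: (λu. ((λq. (q + 5)) (let q = u in u))) :: AP]; D=∅⟩
t=2: ⟨S=∅; E=∅; C=[(5 - 0) :: (-2 - 6) :: PRIM2(add) :: (λu. ((λq. (q + 5)) (let q = u in u))) :: AP]; D=∅⟩
t=3: ⟨S=∅; E=∅; C=[5 :: 0 :: PRIM2(sub) :: (-2 - 6) :: PRIM2(add) :: (λu. ((λq. (q + 5)) (let q = u in u))) :: AP]; D=∅⟩
t=4: ⟨S=[5]; E=∅; C=[0 :: PRIM2(sub) :: (-2 - 6) :: PRIM2(add) :: (λu. ((λq. (q + 5)) (let q = u in u))) :: AP]; D=∅⟩
t=5: ⟨S=[0 :: 5]; E=∅; C=[PRIM2(sub) :: (-2 - 6) :: PRIM2(add) :: (λu. ((λq. (q + 5)) (let q = u in u))) :: AP]; D=∅⟩
t=6: ⟨S=[5]; E=∅; C=[(-2 - 6) :: PRIM2(add) :: (λu. ((λq. (q + 5)) (let q = u in u))) :: AP]; D=∅⟩
t=7: ⟨S=[5]; E=∅; C=[-2 :: 6 :: PRIM2(sub) :: PRIM2(add) :: (λu. ((λq. (q + 5)) (let q = u in u))) :: AP]; D=∅⟩
t=8: ⟨S=[-2 :: 5]; E=∅; C=[6 :: PRIM2(sub) :: PRIM2(add) :: (λu. ((λq. (q + 5)) (let q = u in u))) :: AP]; D=∅⟩
t=9: ⟨S=[6 :: -2 :: 5]; E=∅; C=[PRIM2(sub) :: PRIM2(add) :: (λu. ((λq. (q + 5)) (let q = u in u))) :: AP]; D=∅⟩
t=10: ⟨S=[-8 :: 5]; E=∅; C=[PRIM2(add) :: (λu. ((λq. (q + 5)) (let q = u in u))) :: AP]; D=∅⟩
t=11: ⟨S=[-3]; E=∅; C=[(λu. ((λq. (q + 5)) (let q = u in u))) :: AP]; D=∅⟩
t=12: ⟨S=[clo(λu. ((λq. (q + 5)) (let q = u in u)), ∅) :: -3]; E=∅; C=[AP]; D=∅⟩
t=13: ⟨S=∅; E={u↦-3}; C=[((λq. (q + 5)) (let q = u in u))]; D=[(∅, ∅, ∅)]⟩
t=14: ⟨S=∅; E={u↦-3}; C=[(let q = u in u) :: (λq. (q + 5)) :: AP]; D=[(∅, ∅, ∅)]⟩
t=15: ⟨S=∅; E={u↦-3}; C=[u :: (λq. u) :: AP :: (λq. (q + 5)) :: AP]; D=[(∅, ∅, ∅)]⟩
t=16: ⟨S=[-3]; E={u↦-3}; C=[(λq. u) :: AP :: (λq. (q + 5)) :: AP]; D=[(∅, ∅, ∅)]⟩
t=17: ⟨S=[clo(λq. u, {u↦-3}) :: -3]; E={u↦-3}; C=[AP :: (λq. (q + 5)) :: AP]; D=[(∅, ∅, ∅)]⟩
t=18: ⟨S=∅; E={q↦-3, u↦-3}; C=[u]; D=[(∅, {u↦-3}, [(λq. (q + 5)) :: AP]) :: (∅, ∅, ∅)]⟩
t=19: ⟨S=[-3]; E={q↦-3, u↦-3}; C=∅; D=[(∅, {u↦-3}, [(λq. (q + 5)) :: AP]) :: (∅, ∅, ∅)]⟩
t=20: ⟨S=[-3]; E={u↦-3}; C=[(λq. (q + 5)) :: AP]; D=[(∅, ∅, ∅)]⟩
t=21: ⟨S=[clo(λq. (q + 5), {u↦-3}) :: -3]; E={u↦-3}; C=[AP]; D=[(∅, ∅, ∅)]⟩
t=22: ⟨S=∅; E={q↦-3, u↦-3}; C=[(q + 5)]; D=[(∅, {u↦-3}, ∅) :: (∅, ∅, ∅)]⟩
t=23: ⟨S=∅; E={q↦-3, u↦-3}; C=[q :: 5 :: PRIM2(add)]; D=[(∅, {u↦-3}, ∅) :: (∅, ∅, ∅)]⟩
t=24: ⟨S=[-3]; E={q↦-3, u↦-3}; C=[5 :: PRIM2(add)]; D=[(∅, {u↦-3}, ∅) :: (∅, ∅, ∅)]⟩
t=25: ⟨S=[5 :: -3]; E={q↦-3, u↦-3}; C=[PRIM2(add)]; D=[(∅, {u↦-3}, ∅) :: (∅, ∅, ∅)]⟩
t=26: ⟨S=[2]; E={q↦-3, u↦-3}; C=∅; D=[(∅, {u↦-3}, ∅) :: (∅, ∅, ∅)]⟩
t=27: ⟨S=[2]; E={u↦-3}; C=∅; D=[(∅, ∅, ∅)]⟩
t=28: ⟨S=[2]; E=∅; C=∅; D=∅⟩
→ final value 2

Answer: 2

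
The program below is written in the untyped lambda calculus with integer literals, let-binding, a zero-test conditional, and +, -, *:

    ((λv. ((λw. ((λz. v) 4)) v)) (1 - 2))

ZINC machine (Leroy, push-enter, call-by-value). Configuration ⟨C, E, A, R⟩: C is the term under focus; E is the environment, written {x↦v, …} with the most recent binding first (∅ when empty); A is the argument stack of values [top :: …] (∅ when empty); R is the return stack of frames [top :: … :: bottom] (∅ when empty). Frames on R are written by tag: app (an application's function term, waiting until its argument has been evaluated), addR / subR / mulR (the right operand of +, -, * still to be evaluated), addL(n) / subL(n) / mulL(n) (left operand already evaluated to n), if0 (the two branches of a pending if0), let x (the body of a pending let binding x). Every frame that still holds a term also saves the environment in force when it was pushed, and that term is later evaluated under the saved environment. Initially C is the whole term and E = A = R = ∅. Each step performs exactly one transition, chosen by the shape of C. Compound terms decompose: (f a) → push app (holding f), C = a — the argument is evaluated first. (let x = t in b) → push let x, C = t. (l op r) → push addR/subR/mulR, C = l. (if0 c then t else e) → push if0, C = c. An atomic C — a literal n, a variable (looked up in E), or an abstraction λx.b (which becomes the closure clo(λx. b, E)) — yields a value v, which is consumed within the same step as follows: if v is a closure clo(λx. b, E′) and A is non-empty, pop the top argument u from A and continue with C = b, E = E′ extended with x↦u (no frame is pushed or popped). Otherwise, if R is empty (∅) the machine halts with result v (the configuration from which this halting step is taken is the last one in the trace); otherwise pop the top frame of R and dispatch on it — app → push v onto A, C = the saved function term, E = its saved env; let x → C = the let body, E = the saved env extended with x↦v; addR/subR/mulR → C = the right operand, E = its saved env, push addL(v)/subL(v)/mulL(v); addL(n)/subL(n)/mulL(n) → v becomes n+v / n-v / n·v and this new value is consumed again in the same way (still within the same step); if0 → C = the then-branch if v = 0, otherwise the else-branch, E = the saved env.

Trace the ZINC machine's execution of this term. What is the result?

[0] <C=((λv. ((λw. ((λz. v) 4)) v)) (1 - 2)), E=∅, A=∅, R=∅>
[1] <C=(1 - 2), E=∅, A=∅, R=[app]>
[2] <C=1, E=∅, A=∅, R=[subR :: app]>
[3] <C=2, E=∅, A=∅, R=[subL(1) :: app]>
[4] <C=(λv. ((λw. ((λz. v) 4)) v)), E=∅, A=[-1], R=∅>
[5] <C=((λw. ((λz. v) 4)) v), E={v↦-1}, A=∅, R=∅>
[6] <C=v, E={v↦-1}, A=∅, R=[app]>
[7] <C=(λw. ((λz. v) 4)), E={v↦-1}, A=[-1], R=∅>
[8] <C=((λz. v) 4), E={w↦-1, v↦-1}, A=∅, R=∅>
[9] <C=4, E={w↦-1, v↦-1}, A=∅, R=[app]>
[10] <C=(λz. v), E={w↦-1, v↦-1}, A=[4], R=∅>
[11] <C=v, E={z↦4, w↦-1, v↦-1}, A=∅, R=∅>
→ final value -1

Answer: -1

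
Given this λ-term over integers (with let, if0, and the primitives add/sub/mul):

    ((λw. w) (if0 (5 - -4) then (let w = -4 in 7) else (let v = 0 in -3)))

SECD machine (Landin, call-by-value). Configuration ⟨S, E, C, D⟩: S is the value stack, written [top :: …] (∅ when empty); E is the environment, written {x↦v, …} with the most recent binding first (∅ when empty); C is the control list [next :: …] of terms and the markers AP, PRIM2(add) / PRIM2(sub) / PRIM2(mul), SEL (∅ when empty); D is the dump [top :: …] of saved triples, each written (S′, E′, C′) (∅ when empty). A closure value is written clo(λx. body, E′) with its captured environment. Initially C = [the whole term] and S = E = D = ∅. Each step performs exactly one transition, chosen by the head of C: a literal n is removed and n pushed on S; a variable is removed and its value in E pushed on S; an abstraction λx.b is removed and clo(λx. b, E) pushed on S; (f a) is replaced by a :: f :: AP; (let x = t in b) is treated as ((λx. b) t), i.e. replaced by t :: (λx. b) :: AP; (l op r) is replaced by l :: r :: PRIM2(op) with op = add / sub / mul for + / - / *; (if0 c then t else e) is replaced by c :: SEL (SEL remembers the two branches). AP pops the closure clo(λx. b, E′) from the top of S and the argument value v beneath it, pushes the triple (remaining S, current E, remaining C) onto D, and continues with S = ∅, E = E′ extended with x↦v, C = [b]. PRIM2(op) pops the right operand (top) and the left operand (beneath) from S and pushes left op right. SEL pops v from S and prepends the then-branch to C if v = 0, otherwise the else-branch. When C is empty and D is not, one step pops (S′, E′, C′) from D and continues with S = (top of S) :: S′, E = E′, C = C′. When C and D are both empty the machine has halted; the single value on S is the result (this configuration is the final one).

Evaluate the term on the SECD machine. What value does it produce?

Answer: -3

Derivation:
[0] ⟨S=∅; E=∅; C=[((λw. w) (if0 (5 - -4) then (let w = -4 in 7) else (let v = 0 in -3)))]; D=∅⟩
[1] ⟨S=∅; E=∅; C=[(if0 (5 - -4) then (let w = -4 in 7) else (let v = 0 in -3)) :: (λw. w) :: AP]; D=∅⟩
[2] ⟨S=∅; E=∅; C=[(5 - -4) :: SEL :: (λw. w) :: AP]; D=∅⟩
[3] ⟨S=∅; E=∅; C=[5 :: -4 :: PRIM2(sub) :: SEL :: (λw. w) :: AP]; D=∅⟩
[4] ⟨S=[5]; E=∅; C=[-4 :: PRIM2(sub) :: SEL :: (λw. w) :: AP]; D=∅⟩
[5] ⟨S=[-4 :: 5]; E=∅; C=[PRIM2(sub) :: SEL :: (λw. w) :: AP]; D=∅⟩
[6] ⟨S=[9]; E=∅; C=[SEL :: (λw. w) :: AP]; D=∅⟩
[7] ⟨S=∅; E=∅; C=[(let v = 0 in -3) :: (λw. w) :: AP]; D=∅⟩
[8] ⟨S=∅; E=∅; C=[0 :: (λv. -3) :: AP :: (λw. w) :: AP]; D=∅⟩
[9] ⟨S=[0]; E=∅; C=[(λv. -3) :: AP :: (λw. w) :: AP]; D=∅⟩
[10] ⟨S=[clo(λv. -3, ∅) :: 0]; E=∅; C=[AP :: (λw. w) :: AP]; D=∅⟩
[11] ⟨S=∅; E={v↦0}; C=[-3]; D=[(∅, ∅, [(λw. w) :: AP])]⟩
[12] ⟨S=[-3]; E={v↦0}; C=∅; D=[(∅, ∅, [(λw. w) :: AP])]⟩
[13] ⟨S=[-3]; E=∅; C=[(λw. w) :: AP]; D=∅⟩
[14] ⟨S=[clo(λw. w, ∅) :: -3]; E=∅; C=[AP]; D=∅⟩
[15] ⟨S=∅; E={w↦-3}; C=[w]; D=[(∅, ∅, ∅)]⟩
[16] ⟨S=[-3]; E={w↦-3}; C=∅; D=[(∅, ∅, ∅)]⟩
[17] ⟨S=[-3]; E=∅; C=∅; D=∅⟩
→ final value -3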